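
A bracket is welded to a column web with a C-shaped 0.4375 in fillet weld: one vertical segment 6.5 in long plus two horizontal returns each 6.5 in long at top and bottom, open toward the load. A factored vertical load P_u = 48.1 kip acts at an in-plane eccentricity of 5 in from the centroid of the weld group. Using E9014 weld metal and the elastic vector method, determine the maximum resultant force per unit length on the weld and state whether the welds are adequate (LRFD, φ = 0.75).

E90XX → F_EXX = 90 ksi.
Total weld length L_w = 19.5 in. Treat welds as unit-width lines.
Centroid: x̄ = 2×6.5×3.25 / 19.5 = 2.167 in from the vertical weld.
Polar moment about centroid: J = I_x + I_y = [6.5³/12 + 2×6.5×3.25²] + [6.5×2.167² + 2(6.5³/12 + 6.5×1.083²)] = 251.7 in³.
Direct shear f_v = P/L_w = 48.1 / 19.5 = 2.467 kip/in (vertical).
Torsion M = P·e = 48.1 × 5 = 240.5 kip·in.
Critical point at (x, y) = (4.333, 3.25) from centroid. f_tx = M·y/J = 3.105 kip/in; f_ty = M·x/J = 4.14 kip/in.
Resultant f_max = √[f_tx² + (f_v + f_ty)²] = √[3.105² + (2.467 + 4.14)²] = 7.3 kip/in.
Capacity per unit length: φr_n = 0.75 × 0.6 × 90 × (0.707 × 0.4375) = 12.53 kip/in.
7.3 ≤ 12.53 → adequate.

f_max ≈ 7.3 kip/in; adequate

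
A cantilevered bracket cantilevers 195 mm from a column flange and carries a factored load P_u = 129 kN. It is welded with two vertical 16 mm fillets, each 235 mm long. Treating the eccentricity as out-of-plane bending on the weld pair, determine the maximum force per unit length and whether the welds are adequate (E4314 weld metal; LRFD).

E43XX → F_EXX = 430 MPa.
L_w = 2 × 235 = 470 mm; section modulus (unit throat) S = 2 × L²/6 = 18410 mm².
Direct shear f_v = P/L_w = 129×10³/470 = 274.5 N/mm.
Moment M = P × e = 129×10³ × 195 = 25155000 N·mm; bending f_b = M/S = 1367 N/mm.
f_max = √(f_v² + f_b²) = √(274.5² + 1367²) = 1394 N/mm.
φr_n = 0.75 × 0.6 × 430 × (0.707 × 16) = 2189 N/mm → adequate.

f_max ≈ 1390 N/mm; adequate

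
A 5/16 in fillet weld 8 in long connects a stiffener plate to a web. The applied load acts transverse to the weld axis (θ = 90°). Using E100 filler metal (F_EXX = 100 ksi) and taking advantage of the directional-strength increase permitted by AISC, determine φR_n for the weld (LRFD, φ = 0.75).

t_e = 0.707 × 0.3125 = 0.2209 in; A_we = 0.2209 × 8 = 1.767 in².
Directional factor: 1.0 + 0.5 sin^1.5(90°) = 1.5.
F_nw = 0.6 × 100 × 1.5 = 90 ksi.
φR_n = 0.75 × 90 × 1.767 = 119.3 kip.

φR_n ≈ 119 kip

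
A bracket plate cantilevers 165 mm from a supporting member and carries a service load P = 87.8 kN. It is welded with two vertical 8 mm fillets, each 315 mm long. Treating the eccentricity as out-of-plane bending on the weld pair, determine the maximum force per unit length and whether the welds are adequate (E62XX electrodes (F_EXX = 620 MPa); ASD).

L_w = 2 × 315 = 630 mm; section modulus (unit throat) S = 2 × L²/6 = 33080 mm².
Direct shear f_v = P/L_w = 87.8×10³/630 = 139.4 N/mm.
Moment M = P × e = 87.8×10³ × 165 = 14487000 N·mm; bending f_b = M/S = 438 N/mm.
f_max = √(f_v² + f_b²) = √(139.4² + 438²) = 459.6 N/mm.
r_n/Ω = (1/2.0) × 0.6 × 620 × (0.707 × 8) = 1052 N/mm → adequate.

f_max ≈ 460 N/mm; adequate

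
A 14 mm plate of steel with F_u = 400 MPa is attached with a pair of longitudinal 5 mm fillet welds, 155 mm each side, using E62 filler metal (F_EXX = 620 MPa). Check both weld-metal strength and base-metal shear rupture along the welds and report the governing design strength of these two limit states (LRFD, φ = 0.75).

φR_n ≈ 306 kN (weld metal governs)

t_e = 0.707 × 5 = 3.535 mm; L = 310 mm.
Weld metal: φR_n = 0.75 × 0.6 × 620 × 3.535 × 310 × 10⁻³ = 305.7 kN.
Base metal (shear rupture): φR_n = 0.75 × 0.6 × 400 × 14 × 310 × 10⁻³ = 781.2 kN.
Governing: weld metal.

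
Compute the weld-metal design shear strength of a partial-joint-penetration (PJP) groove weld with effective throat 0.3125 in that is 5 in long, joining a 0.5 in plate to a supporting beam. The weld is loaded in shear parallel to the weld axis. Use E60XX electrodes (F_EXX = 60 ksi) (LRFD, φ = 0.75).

φR_n ≈ 42.2 kip

Effective throat (given) t_e = 0.3125 in.
A_we = 0.3125 × 5 = 1.562 in².
F_nw = 0.6 F_EXX = 36 ksi.
φR_n = 0.75 × 36 × 1.562 = 42.19 kip.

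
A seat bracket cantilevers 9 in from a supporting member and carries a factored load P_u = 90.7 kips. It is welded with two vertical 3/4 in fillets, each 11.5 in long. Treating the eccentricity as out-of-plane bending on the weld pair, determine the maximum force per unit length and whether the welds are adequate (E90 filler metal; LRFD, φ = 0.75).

E90XX → F_EXX = 90 ksi.
L_w = 2 × 11.5 = 23 in; section modulus (unit throat) S = 2 × L²/6 = 44.08 in².
Direct shear f_v = P/L_w = 90.7/23 = 3.943 kip/in.
Moment M = P × e = 90.7 × 9 = 816.3 kip·in; bending f_b = M/S = 18.52 kip/in.
f_max = √(f_v² + f_b²) = √(3.943² + 18.52²) = 18.93 kip/in.
φr_n = 0.75 × 0.6 × 90 × (0.707 × 0.75) = 21.48 kip/in → adequate.

f_max ≈ 18.9 kip/in; adequate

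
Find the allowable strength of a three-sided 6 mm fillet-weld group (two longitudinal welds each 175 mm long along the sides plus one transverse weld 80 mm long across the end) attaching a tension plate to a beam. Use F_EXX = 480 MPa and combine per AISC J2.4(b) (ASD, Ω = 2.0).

R_n/Ω ≈ 263 kN

t_e = 0.707 × 6 = 4.242 mm.
R_nwl = 0.6 × 480 × 4.242 × 350 × 10⁻³ = 427.6 kN (longitudinal, 2 welds).
R_nwt = 0.6 × 480 × 4.242 × 80 × 10⁻³ = 97.74 kN (transverse, base value).
(i) R_nwl + R_nwt = 525.3 kN; (ii) 0.85 R_nwl + 1.5 R_nwt = 510.1 kN.
R_n = max = 525.3 kN [governs: (i)]; R_n/Ω = 262.7 kN.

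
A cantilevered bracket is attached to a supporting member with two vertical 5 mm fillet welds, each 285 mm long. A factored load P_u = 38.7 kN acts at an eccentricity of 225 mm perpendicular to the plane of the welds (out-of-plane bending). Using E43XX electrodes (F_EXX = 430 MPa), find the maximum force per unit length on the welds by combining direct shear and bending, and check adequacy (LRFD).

f_max ≈ 329 N/mm; adequate

L_w = 2 × 285 = 570 mm; section modulus (unit throat) S = 2 × L²/6 = 27080 mm².
Direct shear f_v = P/L_w = 38.7×10³/570 = 67.89 N/mm.
Moment M = P × e = 38.7×10³ × 225 = 8707500 N·mm; bending f_b = M/S = 321.6 N/mm.
f_max = √(f_v² + f_b²) = √(67.89² + 321.6²) = 328.7 N/mm.
φr_n = 0.75 × 0.6 × 430 × (0.707 × 5) = 684 N/mm → adequate.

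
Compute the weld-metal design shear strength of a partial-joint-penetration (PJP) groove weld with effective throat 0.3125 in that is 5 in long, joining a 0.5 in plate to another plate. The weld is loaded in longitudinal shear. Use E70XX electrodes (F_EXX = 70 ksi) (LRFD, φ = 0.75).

φR_n ≈ 49.2 kips

Effective throat (given) t_e = 0.3125 in.
A_we = 0.3125 × 5 = 1.562 in².
F_nw = 0.6 F_EXX = 42 ksi.
φR_n = 0.75 × 42 × 1.562 = 49.22 kips.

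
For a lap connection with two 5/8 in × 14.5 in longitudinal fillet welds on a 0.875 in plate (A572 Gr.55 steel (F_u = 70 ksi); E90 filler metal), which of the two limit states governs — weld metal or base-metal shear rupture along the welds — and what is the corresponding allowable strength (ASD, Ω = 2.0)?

R_n/Ω ≈ 346 kip (weld metal governs)

E90XX → F_EXX = 90 ksi.
t_e = 0.707 × 0.625 = 0.4419 in; L = 29 in.
Weld metal: R_n/Ω = (1/2.0) × 0.6 × 90 × 0.4419 × 29 = 346 kip.
Base metal (shear rupture): R_n/Ω = (1/2.0) × 0.6 × 70 × 0.875 × 29 = 532.9 kip.
Governing: weld metal.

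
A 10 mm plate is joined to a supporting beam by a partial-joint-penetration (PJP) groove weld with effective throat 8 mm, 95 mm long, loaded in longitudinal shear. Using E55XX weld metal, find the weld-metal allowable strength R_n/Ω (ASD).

E55XX → F_EXX = 550 MPa.
Effective throat (given) t_e = 8 mm.
A_we = 8 × 95 = 760 mm².
F_nw = 0.6 F_EXX = 330 MPa.
R_n/Ω = (330 × 760) / 2.0 × 10⁻³ = 125.4 kN.

R_n/Ω ≈ 125 kN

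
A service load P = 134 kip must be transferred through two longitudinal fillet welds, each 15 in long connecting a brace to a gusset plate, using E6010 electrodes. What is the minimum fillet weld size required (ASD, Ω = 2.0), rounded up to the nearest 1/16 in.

E60XX → F_EXX = 60 ksi.
Total weld length L = 30 in.
Required throat t_e = P × Ω / (0.6 F_EXX × L) = 134 × 2.0 / (0.6 × 60 × 30) = 0.2481 in.
Required leg w = t_e / 0.707 = 0.351 in → use 3/8 in.

w = 3/8 in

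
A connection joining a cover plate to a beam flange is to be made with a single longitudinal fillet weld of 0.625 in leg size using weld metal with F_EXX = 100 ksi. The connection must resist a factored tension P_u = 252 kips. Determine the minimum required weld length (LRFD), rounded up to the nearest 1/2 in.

L = 13 in

Throat t_e = 0.707 × 0.625 = 0.4419 in.
φr_n = 0.75 × 0.6 × 100 × 0.4419 = 19.88 kips/in.
L_req = P_u / φr_n = 252 / 19.88 = 12.67 in total.
Round up → use L = 13 in.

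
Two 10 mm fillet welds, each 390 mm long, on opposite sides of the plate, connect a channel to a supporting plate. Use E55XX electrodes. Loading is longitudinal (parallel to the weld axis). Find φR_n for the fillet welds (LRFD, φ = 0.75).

φR_n ≈ 1360 kN

E55XX → F_EXX = 550 MPa.
Effective throat t_e = 0.707 × 10 = 7.07 mm.
Total length L = 780 mm; A_we = 7.07 × 780 = 5515 mm².
F_nw = 0.6 F_EXX = 0.6 × 550 = 330 MPa.
φR_n = 0.75 × 330 × 5515 × 10⁻³ = 1365 kN.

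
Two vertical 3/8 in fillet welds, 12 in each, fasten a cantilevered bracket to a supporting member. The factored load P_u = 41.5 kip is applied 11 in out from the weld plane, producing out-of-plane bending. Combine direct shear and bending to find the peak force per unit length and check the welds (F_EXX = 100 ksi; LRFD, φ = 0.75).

f_max ≈ 9.67 kip/in; adequate

L_w = 2 × 12 = 24 in; section modulus (unit throat) S = 2 × L²/6 = 48 in².
Direct shear f_v = P/L_w = 41.5/24 = 1.729 kip/in.
Moment M = P × e = 41.5 × 11 = 456.5 kip·in; bending f_b = M/S = 9.51 kip/in.
f_max = √(f_v² + f_b²) = √(1.729² + 9.51²) = 9.666 kip/in.
φr_n = 0.75 × 0.6 × 100 × (0.707 × 0.375) = 11.93 kip/in → adequate.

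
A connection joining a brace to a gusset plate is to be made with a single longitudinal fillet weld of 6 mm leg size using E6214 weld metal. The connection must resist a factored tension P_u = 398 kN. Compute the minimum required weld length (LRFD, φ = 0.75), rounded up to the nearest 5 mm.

E62XX → F_EXX = 620 MPa.
Throat t_e = 0.707 × 6 = 4.242 mm.
φr_n = 0.75 × 0.6 × 620 × 4.242 × 10⁻³ = 1.184 kN/mm.
L_req = P_u / φr_n = 398 / 1.184 = 336.3 mm total.
Round up → use L = 340 mm.

L = 340 mm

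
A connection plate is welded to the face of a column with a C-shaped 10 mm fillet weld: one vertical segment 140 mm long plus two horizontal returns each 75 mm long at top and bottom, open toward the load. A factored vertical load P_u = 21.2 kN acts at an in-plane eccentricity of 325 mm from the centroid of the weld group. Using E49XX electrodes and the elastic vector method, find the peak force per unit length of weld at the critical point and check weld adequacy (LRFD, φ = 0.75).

f_max ≈ 591 N/mm; adequate

E49XX → F_EXX = 490 MPa.
Total weld length L_w = 290 mm. Treat welds as unit-width lines.
Centroid: x̄ = 2×75×37.5 / 290 = 19.4 mm from the vertical weld.
Polar moment about centroid: J = I_x + I_y = [140³/12 + 2×75×70²] + [140×19.4² + 2(75³/12 + 75×18.1²)] = 1136000 mm³.
Direct shear f_v = P/L_w = 21.2×10³ / 290 = 73.1 N/mm (vertical).
Torsion M = P·e = 21.2×10³ × 325 = 6890000 N·mm.
Critical point at (x, y) = (55.6, 70) from centroid. f_tx = M·y/J = 424.6 N/mm; f_ty = M·x/J = 337.3 N/mm.
Resultant f_max = √[f_tx² + (f_v + f_ty)²] = √[424.6² + (73.1 + 337.3)²] = 590.5 N/mm.
Capacity per unit length: φr_n = 0.75 × 0.6 × 490 × (0.707 × 10) = 1559 N/mm.
590.5 ≤ 1559 → adequate.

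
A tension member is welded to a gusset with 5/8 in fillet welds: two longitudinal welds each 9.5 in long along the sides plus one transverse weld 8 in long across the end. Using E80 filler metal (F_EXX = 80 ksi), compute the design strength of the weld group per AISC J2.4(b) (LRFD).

t_e = 0.707 × 0.625 = 0.4419 in.
R_nwl = 0.6 × 80 × 0.4419 × 19 = 403 kip (longitudinal, 2 welds).
R_nwt = 0.6 × 80 × 0.4419 × 8 = 169.7 kip (transverse, base value).
(i) R_nwl + R_nwt = 572.7 kip; (ii) 0.85 R_nwl + 1.5 R_nwt = 597.1 kip.
R_n = max = 597.1 kip [governs: (ii)]; φR_n = 447.8 kip.

φR_n ≈ 448 kip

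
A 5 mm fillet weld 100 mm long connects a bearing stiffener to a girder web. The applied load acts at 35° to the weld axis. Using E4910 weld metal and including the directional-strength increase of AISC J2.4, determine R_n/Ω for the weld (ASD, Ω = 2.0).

E49XX → F_EXX = 490 MPa.
t_e = 0.707 × 5 = 3.535 mm; A_we = 3.535 × 100 = 353.5 mm².
Directional factor: 1.0 + 0.5 sin^1.5(35°) = 1.217.
F_nw = 0.6 × 490 × 1.217 = 357.9 MPa.
R_n/Ω = (357.9 × 353.5) / 2.0 × 10⁻³ = 63.25 kN.

R_n/Ω ≈ 63.3 kN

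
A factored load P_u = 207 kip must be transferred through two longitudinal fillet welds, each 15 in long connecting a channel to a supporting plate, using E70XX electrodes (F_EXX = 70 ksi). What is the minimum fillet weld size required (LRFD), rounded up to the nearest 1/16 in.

w = 5/16 in

Total weld length L = 30 in.
Required throat t_e = P_u / (φ × 0.6 F_EXX × L) = 207 / (0.75 × 0.6 × 70 × 30) = 0.219 in.
Required leg w = t_e / 0.707 = 0.3098 in → use 5/16 in.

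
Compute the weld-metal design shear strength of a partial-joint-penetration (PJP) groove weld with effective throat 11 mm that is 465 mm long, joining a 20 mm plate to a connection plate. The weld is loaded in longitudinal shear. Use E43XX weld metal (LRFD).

φR_n ≈ 990 kN

E43XX → F_EXX = 430 MPa.
Effective throat (given) t_e = 11 mm.
A_we = 11 × 465 = 5115 mm².
F_nw = 0.6 F_EXX = 258 MPa.
φR_n = 0.75 × 258 × 5115 × 10⁻³ = 989.8 kN.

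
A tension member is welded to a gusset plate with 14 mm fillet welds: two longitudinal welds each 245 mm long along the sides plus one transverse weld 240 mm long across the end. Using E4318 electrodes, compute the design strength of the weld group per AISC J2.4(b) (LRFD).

φR_n ≈ 1490 kN

E43XX → F_EXX = 430 MPa.
t_e = 0.707 × 14 = 9.898 mm.
R_nwl = 0.6 × 430 × 9.898 × 490 × 10⁻³ = 1251 kN (longitudinal, 2 welds).
R_nwt = 0.6 × 430 × 9.898 × 240 × 10⁻³ = 612.9 kN (transverse, base value).
(i) R_nwl + R_nwt = 1864 kN; (ii) 0.85 R_nwl + 1.5 R_nwt = 1983 kN.
R_n = max = 1983 kN [governs: (ii)]; φR_n = 1487 kN.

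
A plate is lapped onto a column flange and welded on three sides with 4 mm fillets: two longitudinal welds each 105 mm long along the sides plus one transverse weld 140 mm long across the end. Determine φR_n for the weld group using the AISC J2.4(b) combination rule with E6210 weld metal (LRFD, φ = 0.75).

φR_n ≈ 307 kN

E62XX → F_EXX = 620 MPa.
t_e = 0.707 × 4 = 2.828 mm.
R_nwl = 0.6 × 620 × 2.828 × 210 × 10⁻³ = 220.9 kN (longitudinal, 2 welds).
R_nwt = 0.6 × 620 × 2.828 × 140 × 10⁻³ = 147.3 kN (transverse, base value).
(i) R_nwl + R_nwt = 368.2 kN; (ii) 0.85 R_nwl + 1.5 R_nwt = 408.7 kN.
R_n = max = 408.7 kN [governs: (ii)]; φR_n = 306.5 kN.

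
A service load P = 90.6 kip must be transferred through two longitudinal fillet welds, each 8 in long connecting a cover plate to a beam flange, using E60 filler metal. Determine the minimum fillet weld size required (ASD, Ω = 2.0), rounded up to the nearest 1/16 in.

w = 1/2 in

E60XX → F_EXX = 60 ksi.
Total weld length L = 16 in.
Required throat t_e = P × Ω / (0.6 F_EXX × L) = 90.6 × 2.0 / (0.6 × 60 × 16) = 0.3146 in.
Required leg w = t_e / 0.707 = 0.445 in → use 1/2 in.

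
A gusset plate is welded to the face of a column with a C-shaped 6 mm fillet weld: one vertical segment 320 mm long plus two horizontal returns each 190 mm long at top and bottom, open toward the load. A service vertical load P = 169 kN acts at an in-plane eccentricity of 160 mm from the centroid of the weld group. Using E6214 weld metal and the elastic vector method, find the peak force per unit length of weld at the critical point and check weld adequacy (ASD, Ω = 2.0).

f_max ≈ 565 N/mm; adequate

E62XX → F_EXX = 620 MPa.
Total weld length L_w = 700 mm. Treat welds as unit-width lines.
Centroid: x̄ = 2×190×95 / 700 = 51.57 mm from the vertical weld.
Polar moment about centroid: J = I_x + I_y = [320³/12 + 2×190×160²] + [320×51.57² + 2(190³/12 + 190×43.43²)] = 15170000 mm³.
Direct shear f_v = P/L_w = 169×10³ / 700 = 241.4 N/mm (vertical).
Torsion M = P·e = 169×10³ × 160 = 27040000 N·mm.
Critical point at (x, y) = (138.4, 160) from centroid. f_tx = M·y/J = 285.2 N/mm; f_ty = M·x/J = 246.8 N/mm.
Resultant f_max = √[f_tx² + (f_v + f_ty)²] = √[285.2² + (241.4 + 246.8)²] = 565.4 N/mm.
Capacity per unit length: r_n/Ω = (1/2.0) × 0.6 × 620 × (0.707 × 6) = 789 N/mm.
565.4 ≤ 789 → adequate.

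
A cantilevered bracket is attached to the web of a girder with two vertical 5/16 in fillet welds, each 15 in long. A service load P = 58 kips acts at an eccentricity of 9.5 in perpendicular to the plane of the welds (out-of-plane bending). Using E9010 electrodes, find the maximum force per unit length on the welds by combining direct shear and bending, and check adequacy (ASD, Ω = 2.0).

E90XX → F_EXX = 90 ksi.
L_w = 2 × 15 = 30 in; section modulus (unit throat) S = 2 × L²/6 = 75 in².
Direct shear f_v = P/L_w = 58/30 = 1.933 kip/in.
Moment M = P × e = 58 × 9.5 = 551 kip·in; bending f_b = M/S = 7.347 kip/in.
f_max = √(f_v² + f_b²) = √(1.933² + 7.347²) = 7.597 kip/in.
r_n/Ω = (1/2.0) × 0.6 × 90 × (0.707 × 0.3125) = 5.965 kip/in → NOT adequate.

f_max ≈ 7.6 kip/in; NOT adequate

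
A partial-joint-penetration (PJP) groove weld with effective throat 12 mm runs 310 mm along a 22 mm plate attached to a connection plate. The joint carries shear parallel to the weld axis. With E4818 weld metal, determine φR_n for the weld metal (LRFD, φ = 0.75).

E48XX → F_EXX = 480 MPa.
Effective throat (given) t_e = 12 mm.
A_we = 12 × 310 = 3720 mm².
F_nw = 0.6 F_EXX = 288 MPa.
φR_n = 0.75 × 288 × 3720 × 10⁻³ = 803.5 kN.

φR_n ≈ 804 kN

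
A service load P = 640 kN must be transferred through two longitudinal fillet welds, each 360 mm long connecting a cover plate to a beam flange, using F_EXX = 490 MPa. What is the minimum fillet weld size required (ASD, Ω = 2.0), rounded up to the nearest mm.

Total weld length L = 720 mm.
Required throat t_e = P × Ω / (0.6 F_EXX × L) = 640 × 2.0 / (0.6 × 490 × 720 × 10⁻³) = 6.047 mm.
Required leg w = t_e / 0.707 = 8.553 mm → use 9 mm.

w = 9 mm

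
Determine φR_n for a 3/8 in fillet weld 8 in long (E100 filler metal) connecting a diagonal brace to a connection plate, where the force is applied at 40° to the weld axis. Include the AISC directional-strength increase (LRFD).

E100XX → F_EXX = 100 ksi.
t_e = 0.707 × 0.375 = 0.2651 in; A_we = 0.2651 × 8 = 2.121 in².
Directional factor: 1.0 + 0.5 sin^1.5(40°) = 1.258.
F_nw = 0.6 × 100 × 1.258 = 75.46 ksi.
φR_n = 0.75 × 75.46 × 2.121 = 120 kip.

φR_n ≈ 120 kip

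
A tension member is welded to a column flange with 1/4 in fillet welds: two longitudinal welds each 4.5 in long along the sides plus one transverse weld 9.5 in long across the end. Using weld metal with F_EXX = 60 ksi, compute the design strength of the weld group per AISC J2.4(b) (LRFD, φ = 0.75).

t_e = 0.707 × 0.25 = 0.1767 in.
R_nwl = 0.6 × 60 × 0.1767 × 9 = 57.27 kips (longitudinal, 2 welds).
R_nwt = 0.6 × 60 × 0.1767 × 9.5 = 60.45 kips (transverse, base value).
(i) R_nwl + R_nwt = 117.7 kips; (ii) 0.85 R_nwl + 1.5 R_nwt = 139.3 kips.
R_n = max = 139.3 kips [governs: (ii)]; φR_n = 104.5 kips.

φR_n ≈ 105 kips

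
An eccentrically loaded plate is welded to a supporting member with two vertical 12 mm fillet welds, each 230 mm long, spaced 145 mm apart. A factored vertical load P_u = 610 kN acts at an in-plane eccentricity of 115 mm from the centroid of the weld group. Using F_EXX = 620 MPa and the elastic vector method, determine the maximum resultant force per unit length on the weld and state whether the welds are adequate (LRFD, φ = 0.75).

Total weld length L_w = 460 mm. Treat welds as unit-width lines.
Polar moment about centroid: J = 2[d³/12 + d(b/2)²] = 2[230³/12 + 230×72.5²] = 4446000 mm³.
Direct shear f_v = P/L_w = 610×10³ / 460 = 1326 N/mm (vertical).
Torsion M = P·e = 610×10³ × 115 = 70150000 N·mm.
Critical point at (x, y) = (72.5, 115) from centroid. f_tx = M·y/J = 1815 N/mm; f_ty = M·x/J = 1144 N/mm.
Resultant f_max = √[f_tx² + (f_v + f_ty)²] = √[1815² + (1326 + 1144)²] = 3065 N/mm.
Capacity per unit length: φr_n = 0.75 × 0.6 × 620 × (0.707 × 12) = 2367 N/mm.
3065 > 2367 → NOT adequate.

f_max ≈ 3060 N/mm; NOT adequate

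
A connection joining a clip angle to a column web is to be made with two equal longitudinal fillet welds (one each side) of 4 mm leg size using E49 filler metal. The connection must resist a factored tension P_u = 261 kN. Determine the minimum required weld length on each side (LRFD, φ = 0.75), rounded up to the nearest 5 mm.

E49XX → F_EXX = 490 MPa.
Throat t_e = 0.707 × 4 = 2.828 mm.
φr_n = 0.75 × 0.6 × 490 × 2.828 × 10⁻³ = 0.6236 kN/mm.
L_req = P_u / φr_n = 261 / 0.6236 = 418.6 mm total.
Per side: 418.6 / 2 = 209.3 mm.
Round up → use L = 210 mm on each side.

L = 210 mm on each side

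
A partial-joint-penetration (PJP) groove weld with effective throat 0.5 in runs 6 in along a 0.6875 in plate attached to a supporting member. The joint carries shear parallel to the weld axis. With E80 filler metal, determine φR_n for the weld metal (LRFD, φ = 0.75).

E80XX → F_EXX = 80 ksi.
Effective throat (given) t_e = 0.5 in.
A_we = 0.5 × 6 = 3 in².
F_nw = 0.6 F_EXX = 48 ksi.
φR_n = 0.75 × 48 × 3 = 108 kips.

φR_n ≈ 108 kips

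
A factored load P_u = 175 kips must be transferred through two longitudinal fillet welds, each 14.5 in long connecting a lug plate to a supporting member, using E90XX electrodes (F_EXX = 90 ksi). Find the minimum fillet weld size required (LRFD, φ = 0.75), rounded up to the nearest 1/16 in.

Total weld length L = 29 in.
Required throat t_e = P_u / (φ × 0.6 F_EXX × L) = 175 / (0.75 × 0.6 × 90 × 29) = 0.149 in.
Required leg w = t_e / 0.707 = 0.2107 in → use 1/4 in.

w = 1/4 in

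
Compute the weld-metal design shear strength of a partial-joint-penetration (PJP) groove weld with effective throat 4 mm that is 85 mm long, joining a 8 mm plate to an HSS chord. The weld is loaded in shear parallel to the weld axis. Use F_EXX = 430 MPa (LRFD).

φR_n ≈ 65.8 kN

Effective throat (given) t_e = 4 mm.
A_we = 4 × 85 = 340 mm².
F_nw = 0.6 F_EXX = 258 MPa.
φR_n = 0.75 × 258 × 340 × 10⁻³ = 65.79 kN.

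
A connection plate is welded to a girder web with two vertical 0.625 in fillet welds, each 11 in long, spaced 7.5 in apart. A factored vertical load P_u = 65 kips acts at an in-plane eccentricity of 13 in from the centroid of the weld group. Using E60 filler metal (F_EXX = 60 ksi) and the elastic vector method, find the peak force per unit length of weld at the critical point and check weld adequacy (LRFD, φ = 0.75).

f_max ≈ 12.5 kip/in; NOT adequate

Total weld length L_w = 22 in. Treat welds as unit-width lines.
Polar moment about centroid: J = 2[d³/12 + d(b/2)²] = 2[11³/12 + 11×3.75²] = 531.2 in³.
Direct shear f_v = P/L_w = 65 / 22 = 2.955 kip/in (vertical).
Torsion M = P·e = 65 × 13 = 845 kip·in.
Critical point at (x, y) = (3.75, 5.5) from centroid. f_tx = M·y/J = 8.749 kip/in; f_ty = M·x/J = 5.965 kip/in.
Resultant f_max = √[f_tx² + (f_v + f_ty)²] = √[8.749² + (2.955 + 5.965)²] = 12.49 kip/in.
Capacity per unit length: φr_n = 0.75 × 0.6 × 60 × (0.707 × 0.625) = 11.93 kip/in.
12.49 > 11.93 → NOT adequate.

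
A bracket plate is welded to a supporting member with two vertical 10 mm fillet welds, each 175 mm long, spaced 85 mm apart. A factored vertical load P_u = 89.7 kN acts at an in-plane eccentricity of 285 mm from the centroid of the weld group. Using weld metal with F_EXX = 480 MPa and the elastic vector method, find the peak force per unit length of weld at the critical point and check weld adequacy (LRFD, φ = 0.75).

Total weld length L_w = 350 mm. Treat welds as unit-width lines.
Polar moment about centroid: J = 2[d³/12 + d(b/2)²] = 2[175³/12 + 175×42.5²] = 1525000 mm³.
Direct shear f_v = P/L_w = 89.7×10³ / 350 = 256.3 N/mm (vertical).
Torsion M = P·e = 89.7×10³ × 285 = 25564000 N·mm.
Critical point at (x, y) = (42.5, 87.5) from centroid. f_tx = M·y/J = 1466 N/mm; f_ty = M·x/J = 712.3 N/mm.
Resultant f_max = √[f_tx² + (f_v + f_ty)²] = √[1466² + (256.3 + 712.3)²] = 1757 N/mm.
Capacity per unit length: φr_n = 0.75 × 0.6 × 480 × (0.707 × 10) = 1527 N/mm.
1757 > 1527 → NOT adequate.

f_max ≈ 1760 N/mm; NOT adequate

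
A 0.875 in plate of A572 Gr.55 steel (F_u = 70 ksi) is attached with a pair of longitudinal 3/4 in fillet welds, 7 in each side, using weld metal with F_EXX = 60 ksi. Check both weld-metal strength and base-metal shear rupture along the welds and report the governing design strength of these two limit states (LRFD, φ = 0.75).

φR_n ≈ 200 kips (weld metal governs)

t_e = 0.707 × 0.75 = 0.5302 in; L = 14 in.
Weld metal: φR_n = 0.75 × 0.6 × 60 × 0.5302 × 14 = 200.4 kips.
Base metal (shear rupture): φR_n = 0.75 × 0.6 × 70 × 0.875 × 14 = 385.9 kips.
Governing: weld metal.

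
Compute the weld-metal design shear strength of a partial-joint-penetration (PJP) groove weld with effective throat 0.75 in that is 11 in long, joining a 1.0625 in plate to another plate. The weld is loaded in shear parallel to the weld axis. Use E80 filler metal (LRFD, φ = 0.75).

φR_n ≈ 297 kip

E80XX → F_EXX = 80 ksi.
Effective throat (given) t_e = 0.75 in.
A_we = 0.75 × 11 = 8.25 in².
F_nw = 0.6 F_EXX = 48 ksi.
φR_n = 0.75 × 48 × 8.25 = 297 kip.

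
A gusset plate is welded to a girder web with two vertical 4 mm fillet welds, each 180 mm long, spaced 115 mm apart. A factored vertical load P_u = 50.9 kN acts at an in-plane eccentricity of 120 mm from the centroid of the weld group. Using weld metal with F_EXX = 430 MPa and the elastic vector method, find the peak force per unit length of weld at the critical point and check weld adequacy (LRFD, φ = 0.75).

Total weld length L_w = 360 mm. Treat welds as unit-width lines.
Polar moment about centroid: J = 2[d³/12 + d(b/2)²] = 2[180³/12 + 180×57.5²] = 2162000 mm³.
Direct shear f_v = P/L_w = 50.9×10³ / 360 = 141.4 N/mm (vertical).
Torsion M = P·e = 50.9×10³ × 120 = 6108000 N·mm.
Critical point at (x, y) = (57.5, 90) from centroid. f_tx = M·y/J = 254.2 N/mm; f_ty = M·x/J = 162.4 N/mm.
Resultant f_max = √[f_tx² + (f_v + f_ty)²] = √[254.2² + (141.4 + 162.4)²] = 396.2 N/mm.
Capacity per unit length: φr_n = 0.75 × 0.6 × 430 × (0.707 × 4) = 547.2 N/mm.
396.2 ≤ 547.2 → adequate.

f_max ≈ 396 N/mm; adequate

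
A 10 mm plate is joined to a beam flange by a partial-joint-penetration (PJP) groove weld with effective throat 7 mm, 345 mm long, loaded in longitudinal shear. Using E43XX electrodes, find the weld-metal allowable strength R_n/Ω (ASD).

R_n/Ω ≈ 312 kN

E43XX → F_EXX = 430 MPa.
Effective throat (given) t_e = 7 mm.
A_we = 7 × 345 = 2415 mm².
F_nw = 0.6 F_EXX = 258 MPa.
R_n/Ω = (258 × 2415) / 2.0 × 10⁻³ = 311.5 kN.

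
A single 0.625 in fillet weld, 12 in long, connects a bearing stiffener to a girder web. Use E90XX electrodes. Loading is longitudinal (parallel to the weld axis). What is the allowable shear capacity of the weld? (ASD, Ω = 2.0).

E90XX → F_EXX = 90 ksi.
Effective throat t_e = 0.707 × 0.625 = 0.4419 in.
Total length L = 12 in; A_we = 0.4419 × 12 = 5.302 in².
F_nw = 0.6 F_EXX = 0.6 × 90 = 54 ksi.
R_n = 54 × 5.302 = 286.3 kips; R_n/Ω = 286.3/2.0 = 143.2 kips.

R_n/Ω ≈ 143 kips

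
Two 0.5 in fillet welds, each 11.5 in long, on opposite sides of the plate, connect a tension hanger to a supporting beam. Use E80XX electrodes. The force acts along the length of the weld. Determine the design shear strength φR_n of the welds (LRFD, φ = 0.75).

φR_n ≈ 293 kips

E80XX → F_EXX = 80 ksi.
Effective throat t_e = 0.707 × 0.5 = 0.3535 in.
Total length L = 23 in; A_we = 0.3535 × 23 = 8.13 in².
F_nw = 0.6 F_EXX = 0.6 × 80 = 48 ksi.
φR_n = 0.75 × 48 × 8.13 = 292.7 kips.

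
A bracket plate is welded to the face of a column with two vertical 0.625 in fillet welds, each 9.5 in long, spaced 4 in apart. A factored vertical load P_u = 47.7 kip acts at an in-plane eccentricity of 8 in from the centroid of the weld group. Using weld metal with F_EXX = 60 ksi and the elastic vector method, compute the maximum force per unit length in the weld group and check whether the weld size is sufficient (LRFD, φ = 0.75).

f_max ≈ 10.2 kip/in; adequate

Total weld length L_w = 19 in. Treat welds as unit-width lines.
Polar moment about centroid: J = 2[d³/12 + d(b/2)²] = 2[9.5³/12 + 9.5×2²] = 218.9 in³.
Direct shear f_v = P/L_w = 47.7 / 19 = 2.511 kip/in (vertical).
Torsion M = P·e = 47.7 × 8 = 381.6 kip·in.
Critical point at (x, y) = (2, 4.75) from centroid. f_tx = M·y/J = 8.281 kip/in; f_ty = M·x/J = 3.487 kip/in.
Resultant f_max = √[f_tx² + (f_v + f_ty)²] = √[8.281² + (2.511 + 3.487)²] = 10.22 kip/in.
Capacity per unit length: φr_n = 0.75 × 0.6 × 60 × (0.707 × 0.625) = 11.93 kip/in.
10.22 ≤ 11.93 → adequate.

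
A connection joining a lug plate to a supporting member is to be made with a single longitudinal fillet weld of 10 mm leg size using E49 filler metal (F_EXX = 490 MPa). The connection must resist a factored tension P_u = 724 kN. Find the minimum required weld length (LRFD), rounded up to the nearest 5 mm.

Throat t_e = 0.707 × 10 = 7.07 mm.
φr_n = 0.75 × 0.6 × 490 × 7.07 × 10⁻³ = 1.559 kN/mm.
L_req = P_u / φr_n = 724 / 1.559 = 464.4 mm total.
Round up → use L = 465 mm.

L = 465 mm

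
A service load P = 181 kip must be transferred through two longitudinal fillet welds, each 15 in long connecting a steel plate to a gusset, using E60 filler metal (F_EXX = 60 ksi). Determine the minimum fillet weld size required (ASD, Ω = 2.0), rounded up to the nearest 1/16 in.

Total weld length L = 30 in.
Required throat t_e = P × Ω / (0.6 F_EXX × L) = 181 × 2.0 / (0.6 × 60 × 30) = 0.3352 in.
Required leg w = t_e / 0.707 = 0.4741 in → use 1/2 in.

w = 1/2 in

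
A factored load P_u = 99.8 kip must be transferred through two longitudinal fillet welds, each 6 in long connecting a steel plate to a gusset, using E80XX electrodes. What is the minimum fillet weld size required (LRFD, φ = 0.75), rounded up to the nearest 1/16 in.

w = 3/8 in

E80XX → F_EXX = 80 ksi.
Total weld length L = 12 in.
Required throat t_e = P_u / (φ × 0.6 F_EXX × L) = 99.8 / (0.75 × 0.6 × 80 × 12) = 0.231 in.
Required leg w = t_e / 0.707 = 0.3268 in → use 3/8 in.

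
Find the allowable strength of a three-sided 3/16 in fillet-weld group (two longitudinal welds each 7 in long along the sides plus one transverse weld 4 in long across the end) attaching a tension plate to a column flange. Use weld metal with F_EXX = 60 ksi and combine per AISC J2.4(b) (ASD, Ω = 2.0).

R_n/Ω ≈ 43 kips

t_e = 0.707 × 0.1875 = 0.1326 in.
R_nwl = 0.6 × 60 × 0.1326 × 14 = 66.81 kips (longitudinal, 2 welds).
R_nwt = 0.6 × 60 × 0.1326 × 4 = 19.09 kips (transverse, base value).
(i) R_nwl + R_nwt = 85.9 kips; (ii) 0.85 R_nwl + 1.5 R_nwt = 85.42 kips.
R_n = max = 85.9 kips [governs: (i)]; R_n/Ω = 42.95 kips.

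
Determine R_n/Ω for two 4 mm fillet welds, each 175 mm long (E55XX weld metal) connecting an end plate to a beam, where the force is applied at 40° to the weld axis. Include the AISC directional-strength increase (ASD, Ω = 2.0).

E55XX → F_EXX = 550 MPa.
t_e = 0.707 × 4 = 2.828 mm; A_we = 2.828 × 350 = 989.8 mm².
Directional factor: 1.0 + 0.5 sin^1.5(40°) = 1.258.
F_nw = 0.6 × 550 × 1.258 = 415 MPa.
R_n/Ω = (415 × 989.8) / 2.0 × 10⁻³ = 205.4 kN.

R_n/Ω ≈ 205 kN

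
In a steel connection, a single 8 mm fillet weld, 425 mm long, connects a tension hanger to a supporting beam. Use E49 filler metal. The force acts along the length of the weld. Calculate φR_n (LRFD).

E49XX → F_EXX = 490 MPa.
Effective throat t_e = 0.707 × 8 = 5.656 mm.
Total length L = 425 mm; A_we = 5.656 × 425 = 2404 mm².
F_nw = 0.6 F_EXX = 0.6 × 490 = 294 MPa.
φR_n = 0.75 × 294 × 2404 × 10⁻³ = 530 kN.

φR_n ≈ 530 kN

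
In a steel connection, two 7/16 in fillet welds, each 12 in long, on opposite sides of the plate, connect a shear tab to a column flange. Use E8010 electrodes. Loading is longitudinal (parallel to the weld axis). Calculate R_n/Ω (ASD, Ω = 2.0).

R_n/Ω ≈ 178 kip

E80XX → F_EXX = 80 ksi.
Effective throat t_e = 0.707 × 0.4375 = 0.3093 in.
Total length L = 24 in; A_we = 0.3093 × 24 = 7.423 in².
F_nw = 0.6 F_EXX = 0.6 × 80 = 48 ksi.
R_n = 48 × 7.423 = 356.3 kip; R_n/Ω = 356.3/2.0 = 178.2 kip.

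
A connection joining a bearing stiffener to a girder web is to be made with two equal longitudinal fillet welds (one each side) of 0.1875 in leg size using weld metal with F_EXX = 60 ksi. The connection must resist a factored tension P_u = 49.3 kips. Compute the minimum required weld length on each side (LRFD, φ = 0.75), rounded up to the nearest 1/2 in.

Throat t_e = 0.707 × 0.1875 = 0.1326 in.
φr_n = 0.75 × 0.6 × 60 × 0.1326 = 3.579 kips/in.
L_req = P_u / φr_n = 49.3 / 3.579 = 13.77 in total.
Per side: 13.77 / 2 = 6.887 in.
Round up → use L = 7 in on each side.

L = 7 in on each side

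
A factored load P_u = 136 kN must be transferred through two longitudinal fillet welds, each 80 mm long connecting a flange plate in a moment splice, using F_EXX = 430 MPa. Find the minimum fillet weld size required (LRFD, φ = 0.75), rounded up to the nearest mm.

w = 7 mm

Total weld length L = 160 mm.
Required throat t_e = P_u / (φ × 0.6 F_EXX × L) = 136 / (0.75 × 0.6 × 430 × 160 × 10⁻³) = 4.393 mm.
Required leg w = t_e / 0.707 = 6.213 mm → use 7 mm.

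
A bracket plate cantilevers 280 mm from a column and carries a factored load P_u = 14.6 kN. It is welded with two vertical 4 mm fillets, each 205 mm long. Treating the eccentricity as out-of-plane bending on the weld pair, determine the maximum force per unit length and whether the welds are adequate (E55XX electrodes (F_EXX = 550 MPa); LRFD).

f_max ≈ 294 N/mm; adequate

L_w = 2 × 205 = 410 mm; section modulus (unit throat) S = 2 × L²/6 = 14010 mm².
Direct shear f_v = P/L_w = 14.6×10³/410 = 35.61 N/mm.
Moment M = P × e = 14.6×10³ × 280 = 4088000 N·mm; bending f_b = M/S = 291.8 N/mm.
f_max = √(f_v² + f_b²) = √(35.61² + 291.8²) = 294 N/mm.
φr_n = 0.75 × 0.6 × 550 × (0.707 × 4) = 699.9 N/mm → adequate.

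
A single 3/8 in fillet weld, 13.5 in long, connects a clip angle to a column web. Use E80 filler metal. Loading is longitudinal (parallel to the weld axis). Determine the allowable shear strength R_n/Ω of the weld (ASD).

R_n/Ω ≈ 85.9 kip

E80XX → F_EXX = 80 ksi.
Effective throat t_e = 0.707 × 0.375 = 0.2651 in.
Total length L = 13.5 in; A_we = 0.2651 × 13.5 = 3.579 in².
F_nw = 0.6 F_EXX = 0.6 × 80 = 48 ksi.
R_n = 48 × 3.579 = 171.8 kip; R_n/Ω = 171.8/2.0 = 85.9 kip.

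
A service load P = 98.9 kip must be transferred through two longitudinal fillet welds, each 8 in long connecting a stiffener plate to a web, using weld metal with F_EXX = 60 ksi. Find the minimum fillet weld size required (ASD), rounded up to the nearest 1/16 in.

Total weld length L = 16 in.
Required throat t_e = P × Ω / (0.6 F_EXX × L) = 98.9 × 2.0 / (0.6 × 60 × 16) = 0.3434 in.
Required leg w = t_e / 0.707 = 0.4857 in → use 1/2 in.

w = 1/2 in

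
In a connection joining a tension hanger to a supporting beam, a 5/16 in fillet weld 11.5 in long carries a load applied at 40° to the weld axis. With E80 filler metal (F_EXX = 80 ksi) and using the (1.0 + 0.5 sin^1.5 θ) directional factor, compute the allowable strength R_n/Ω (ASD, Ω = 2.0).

R_n/Ω ≈ 76.7 kips

t_e = 0.707 × 0.3125 = 0.2209 in; A_we = 0.2209 × 11.5 = 2.541 in².
Directional factor: 1.0 + 0.5 sin^1.5(40°) = 1.258.
F_nw = 0.6 × 80 × 1.258 = 60.37 ksi.
R_n/Ω = (60.37 × 2.541) / 2.0 = 76.69 kips.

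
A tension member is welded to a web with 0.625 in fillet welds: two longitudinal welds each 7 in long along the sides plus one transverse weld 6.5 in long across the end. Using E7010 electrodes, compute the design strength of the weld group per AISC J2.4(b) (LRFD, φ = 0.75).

φR_n ≈ 301 kips

E70XX → F_EXX = 70 ksi.
t_e = 0.707 × 0.625 = 0.4419 in.
R_nwl = 0.6 × 70 × 0.4419 × 14 = 259.8 kips (longitudinal, 2 welds).
R_nwt = 0.6 × 70 × 0.4419 × 6.5 = 120.6 kips (transverse, base value).
(i) R_nwl + R_nwt = 380.5 kips; (ii) 0.85 R_nwl + 1.5 R_nwt = 401.8 kips.
R_n = max = 401.8 kips [governs: (ii)]; φR_n = 301.3 kips.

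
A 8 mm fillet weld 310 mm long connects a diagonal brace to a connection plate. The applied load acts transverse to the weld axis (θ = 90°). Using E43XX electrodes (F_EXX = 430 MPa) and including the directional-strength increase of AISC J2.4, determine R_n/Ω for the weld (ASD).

t_e = 0.707 × 8 = 5.656 mm; A_we = 5.656 × 310 = 1753 mm².
Directional factor: 1.0 + 0.5 sin^1.5(90°) = 1.5.
F_nw = 0.6 × 430 × 1.5 = 387 MPa.
R_n/Ω = (387 × 1753) / 2.0 × 10⁻³ = 339.3 kN.

R_n/Ω ≈ 339 kN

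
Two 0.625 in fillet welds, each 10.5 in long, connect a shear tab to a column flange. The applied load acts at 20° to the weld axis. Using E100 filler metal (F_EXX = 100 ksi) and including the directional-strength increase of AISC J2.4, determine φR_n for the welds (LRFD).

t_e = 0.707 × 0.625 = 0.4419 in; A_we = 0.4419 × 21 = 9.279 in².
Directional factor: 1.0 + 0.5 sin^1.5(20°) = 1.1.
F_nw = 0.6 × 100 × 1.1 = 66 ksi.
φR_n = 0.75 × 66 × 9.279 = 459.3 kips.

φR_n ≈ 459 kips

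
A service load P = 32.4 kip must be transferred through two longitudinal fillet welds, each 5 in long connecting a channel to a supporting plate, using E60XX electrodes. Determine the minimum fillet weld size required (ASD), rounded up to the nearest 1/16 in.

E60XX → F_EXX = 60 ksi.
Total weld length L = 10 in.
Required throat t_e = P × Ω / (0.6 F_EXX × L) = 32.4 × 2.0 / (0.6 × 60 × 10) = 0.18 in.
Required leg w = t_e / 0.707 = 0.2546 in → use 5/16 in.

w = 5/16 in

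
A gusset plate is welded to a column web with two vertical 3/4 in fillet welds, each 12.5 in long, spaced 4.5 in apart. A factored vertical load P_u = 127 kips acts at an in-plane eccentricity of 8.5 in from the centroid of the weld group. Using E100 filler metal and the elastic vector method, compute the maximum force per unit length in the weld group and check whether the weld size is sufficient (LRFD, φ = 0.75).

E100XX → F_EXX = 100 ksi.
Total weld length L_w = 25 in. Treat welds as unit-width lines.
Polar moment about centroid: J = 2[d³/12 + d(b/2)²] = 2[12.5³/12 + 12.5×2.25²] = 452.1 in³.
Direct shear f_v = P/L_w = 127 / 25 = 5.08 kip/in (vertical).
Torsion M = P·e = 127 × 8.5 = 1079.5 kip·in.
Critical point at (x, y) = (2.25, 6.25) from centroid. f_tx = M·y/J = 14.92 kip/in; f_ty = M·x/J = 5.373 kip/in.
Resultant f_max = √[f_tx² + (f_v + f_ty)²] = √[14.92² + (5.08 + 5.373)²] = 18.22 kip/in.
Capacity per unit length: φr_n = 0.75 × 0.6 × 100 × (0.707 × 0.75) = 23.86 kip/in.
18.22 ≤ 23.86 → adequate.

f_max ≈ 18.2 kip/in; adequate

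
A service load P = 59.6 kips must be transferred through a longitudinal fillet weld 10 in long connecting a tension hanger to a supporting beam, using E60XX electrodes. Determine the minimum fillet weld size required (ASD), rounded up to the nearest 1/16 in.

E60XX → F_EXX = 60 ksi.
Total weld length L = 10 in.
Required throat t_e = P × Ω / (0.6 F_EXX × L) = 59.6 × 2.0 / (0.6 × 60 × 10) = 0.3311 in.
Required leg w = t_e / 0.707 = 0.4683 in → use 1/2 in.

w = 1/2 in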